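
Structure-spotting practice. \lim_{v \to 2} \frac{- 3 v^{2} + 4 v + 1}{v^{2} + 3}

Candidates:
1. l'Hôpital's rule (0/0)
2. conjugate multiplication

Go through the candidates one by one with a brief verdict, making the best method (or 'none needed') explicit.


Best approach: no special technique — the function is continuous at 2; evaluation is itself the limit, no machinery required.
- l'Hôpital's rule (0/0) — substituting the point gives a finite value outright — there is no indeterminate clash to repair.
- conjugate multiplication — no divergent radical difference is present for a conjugate pair to cancel.


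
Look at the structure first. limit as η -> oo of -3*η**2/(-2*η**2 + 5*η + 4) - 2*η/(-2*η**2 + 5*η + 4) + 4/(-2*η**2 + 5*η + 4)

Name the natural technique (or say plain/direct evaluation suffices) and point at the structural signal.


Method: dominant-term comparison — at large η only the top-degree terms survive; compare the leading terms and the limit falls out. As a single quotient, the ∞/∞ shape would yield to repeated differentiation as well — the growth comparison gets there in one look.


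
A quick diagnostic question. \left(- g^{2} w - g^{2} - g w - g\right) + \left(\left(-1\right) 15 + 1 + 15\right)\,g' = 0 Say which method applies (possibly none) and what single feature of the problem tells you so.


Diagnosis: separation of variables — separating collects all g-dependence with the derivative and leaves all w-dependence opposite: variables separate. This doubles as a Bernoulli equation in the unknown as written; dividing and integrating works on it directly.


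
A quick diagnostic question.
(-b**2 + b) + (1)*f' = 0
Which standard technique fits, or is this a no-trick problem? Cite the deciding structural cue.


Verdict: no special technique — solved for the derivative, no f appears — this is antidifferentiation in b wearing ODE clothing.


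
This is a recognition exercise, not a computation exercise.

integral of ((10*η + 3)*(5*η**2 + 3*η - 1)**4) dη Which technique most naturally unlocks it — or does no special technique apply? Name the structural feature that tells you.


Method: u-substitution — spotting that 10*η + 3 is a constant multiple of the derivative of 5*η**2 + 3*η - 1 is the key observation — substitute u = 5*η**2 + 3*η - 1 and the integral becomes one-dimensional in u. Multiplying out and using the power rule would succeed as well, just with far more bookkeeping.


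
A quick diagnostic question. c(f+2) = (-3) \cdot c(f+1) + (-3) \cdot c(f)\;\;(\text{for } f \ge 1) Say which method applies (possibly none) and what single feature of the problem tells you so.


Verdict: the characteristic-root method — the recurrence treats every index alike (constant coefficients, no forcing) — precisely the regime where r^f trials close it.


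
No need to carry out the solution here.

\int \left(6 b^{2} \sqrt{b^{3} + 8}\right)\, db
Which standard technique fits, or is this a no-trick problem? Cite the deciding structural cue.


Technique: u-substitution — set u = b^{3} + 8: a constant multiple of its derivative, namely 6 b^{2}, is present as a factor once the integrand is collected, so the du is sitting there waiting.


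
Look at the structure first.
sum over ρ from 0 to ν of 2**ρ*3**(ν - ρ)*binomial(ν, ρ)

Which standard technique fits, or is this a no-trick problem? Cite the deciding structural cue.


Method: the binomial theorem — binomial coefficients against complementary powers of 2 and 3: recognize the binomial expansion and resum.


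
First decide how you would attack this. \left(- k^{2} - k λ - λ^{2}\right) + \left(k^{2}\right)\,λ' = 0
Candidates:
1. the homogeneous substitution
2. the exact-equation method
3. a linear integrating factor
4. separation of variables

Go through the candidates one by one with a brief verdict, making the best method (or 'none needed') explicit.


Technique: the homogeneous substitution — the slope's numerator and denominator share total degree; set v = λ/k and the equation drops to separable form.
- the homogeneous substitution — a fit — the right tool for this form.
- the exact-equation method: the mixed partial derivatives differ, so the left side is not a total differential.
- a linear integrating factor — the unknown enters nonlinearly (through a power, a denominator, or a transcendental function), which the linear integrating-factor recipe cannot absorb as-is — any repair would come from a preliminary substitution, not the factor.
- separation of variables: no division isolates the independent variable from the unknown.


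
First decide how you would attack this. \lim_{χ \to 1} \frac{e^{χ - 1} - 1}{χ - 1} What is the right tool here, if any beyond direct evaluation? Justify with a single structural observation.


Method: l'Hôpital's rule (0/0) — numerator and denominator both vanish at 1 — a genuine 0/0 form, which is exactly when l'Hôpital applies. The standard small-argument limits would also carry it; the rule is the systematic route.


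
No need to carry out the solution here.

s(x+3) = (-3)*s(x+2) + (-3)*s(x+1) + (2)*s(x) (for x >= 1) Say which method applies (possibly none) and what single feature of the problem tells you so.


Technique: the characteristic-root method — try a geometric ansatz r^x: constant coefficients turn the recurrence into one polynomial equation in r.


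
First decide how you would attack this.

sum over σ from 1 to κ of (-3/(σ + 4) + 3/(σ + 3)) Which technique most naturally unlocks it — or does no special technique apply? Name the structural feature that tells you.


Technique: telescoping — each term adds 3/(σ + 3) and subtracts the same expression advanced one index; that subtracted piece cancels against the next term's added copy — only the boundary terms survive.


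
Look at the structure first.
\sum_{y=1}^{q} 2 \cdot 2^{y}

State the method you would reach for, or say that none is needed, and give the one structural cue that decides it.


Verdict: the geometric series formula — each term is 2 times the previous one, so the geometric-series formula applies directly.


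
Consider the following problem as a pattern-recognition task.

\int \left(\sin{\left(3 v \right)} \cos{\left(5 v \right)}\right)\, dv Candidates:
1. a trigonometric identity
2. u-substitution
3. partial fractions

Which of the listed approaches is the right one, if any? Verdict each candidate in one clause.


Method: a trigonometric identity — two different frequencies multiply in \sin{\left(3 v \right)} \cos{\left(5 v \right)}; the product-to-sum formula separates them.
- a trigonometric identity — yes, a natural case for it.
- u-substitution — no subexpression of the integrand serves as a whole-integral substitution inner — individual terms may offer their own, but none carries its derivative as a factor of the full integrand; a working change of variable would have to be constructed from outside the expression.
- partial fractions — there is no rational-function structure to decompose.


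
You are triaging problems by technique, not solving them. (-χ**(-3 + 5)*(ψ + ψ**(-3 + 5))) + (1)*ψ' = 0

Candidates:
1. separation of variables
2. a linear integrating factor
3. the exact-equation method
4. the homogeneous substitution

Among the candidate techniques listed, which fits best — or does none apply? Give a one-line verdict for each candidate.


Best approach: separation of variables — solved for the derivative, the right side factors as χ**(-3 + 5) times (ψ + ψ**(-3 + 5)) — all χ-dependence separates from all ψ-dependence. A Bernoulli substitution applies to this equation as given; separation takes the same equation in its displayed form.
- separation of variables — yes — fits the structure here.
- a linear integrating factor: a nonlinear term in the unknown puts this outside the integrating-factor template.
- the exact-equation method: the mixed partial derivatives differ, so the left side is not a total differential.
- the homogeneous substitution: the ratio substitution does not collapse this equation.


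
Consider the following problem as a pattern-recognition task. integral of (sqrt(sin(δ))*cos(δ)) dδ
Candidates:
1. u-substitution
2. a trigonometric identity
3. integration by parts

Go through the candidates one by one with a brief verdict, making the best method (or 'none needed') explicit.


Technique: u-substitution — set u = sin(δ): a constant multiple of its derivative, namely cos(δ), is present as a factor once the integrand is collected, so the du is sitting there waiting.
- u-substitution — applies; the problem has the shape this method handles.
- a trigonometric identity: no even trigonometric power and no product of distinct frequencies to rewrite.
- integration by parts: no split into a nonconstant polynomial times one of the standard kernels — exp, sine, or cosine of a linear argument, or a logarithm — applies here.


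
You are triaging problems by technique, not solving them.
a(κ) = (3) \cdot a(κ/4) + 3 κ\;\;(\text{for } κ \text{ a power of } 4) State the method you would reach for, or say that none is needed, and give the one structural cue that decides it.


Technique: the master substitution — the argument contracts 4-fold per step: reindex κ exponentially and solve the linear recurrence in the new index.


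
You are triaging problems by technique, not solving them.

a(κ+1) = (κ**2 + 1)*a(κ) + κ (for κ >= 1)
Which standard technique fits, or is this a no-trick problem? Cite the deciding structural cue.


Method: a summation factor — rescale the sequence by the product of the weights κ**2 + 1 so far — the recurrence collapses to a plain running sum.


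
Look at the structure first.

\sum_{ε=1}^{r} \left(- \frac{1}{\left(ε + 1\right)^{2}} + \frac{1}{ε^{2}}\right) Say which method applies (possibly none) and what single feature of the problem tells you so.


Diagnosis: telescoping — this sum is a zipper: each term contributes \frac{1}{ε^{2}} and removes the next index's value, which the following term puts back, closing term by term.


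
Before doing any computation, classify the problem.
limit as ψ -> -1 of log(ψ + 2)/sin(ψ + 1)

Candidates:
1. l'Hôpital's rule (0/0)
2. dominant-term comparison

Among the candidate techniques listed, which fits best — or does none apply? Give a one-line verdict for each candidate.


Best approach: l'Hôpital's rule (0/0) — the 0/0 form at -1 is the signature situation for l'Hôpital's rule. A first-order expansion at the point is an equally standard path; the rule packages it.
- l'Hôpital's rule (0/0): yes, a natural case for it.
- dominant-term comparison: no dominant power emerges to decide the limit by degree comparison.


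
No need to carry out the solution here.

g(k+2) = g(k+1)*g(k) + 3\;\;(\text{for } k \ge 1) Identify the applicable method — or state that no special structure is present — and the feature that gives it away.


Technique: no special technique — a nonlinear dependence on earlier terms breaks linearity, and with it every superposition-based closed form.


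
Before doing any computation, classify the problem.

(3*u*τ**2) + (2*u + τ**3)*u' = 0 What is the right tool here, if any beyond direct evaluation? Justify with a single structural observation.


Diagnosis: the exact-equation method — checking ∂/∂u of 3*u*τ**2 against ∂/∂τ of 2*u + τ**3: they match — the equation is exact as it stands.


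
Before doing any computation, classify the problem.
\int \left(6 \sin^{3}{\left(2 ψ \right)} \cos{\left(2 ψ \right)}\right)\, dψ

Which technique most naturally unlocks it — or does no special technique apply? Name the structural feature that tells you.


Best approach: u-substitution — collected, the integrand has one factor that is, up to a constant, the derivative of an inner expression the rest depends on — substitute for that inner expression.


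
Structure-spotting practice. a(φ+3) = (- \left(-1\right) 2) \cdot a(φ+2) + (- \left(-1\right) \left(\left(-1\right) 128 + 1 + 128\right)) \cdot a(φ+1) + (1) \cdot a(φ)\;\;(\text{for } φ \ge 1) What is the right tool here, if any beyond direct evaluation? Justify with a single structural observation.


Method: the characteristic-root method — try a geometric ansatz r^φ: constant coefficients turn the recurrence into one polynomial equation in r.


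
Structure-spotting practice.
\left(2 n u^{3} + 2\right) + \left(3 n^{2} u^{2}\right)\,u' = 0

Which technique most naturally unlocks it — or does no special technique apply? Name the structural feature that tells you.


Method: the exact-equation method — the compatibility test passes: the u-derivative of 2 n u^{3} + 2 matches the n-derivative of 3 n^{2} u^{2}, so integrate a potential.


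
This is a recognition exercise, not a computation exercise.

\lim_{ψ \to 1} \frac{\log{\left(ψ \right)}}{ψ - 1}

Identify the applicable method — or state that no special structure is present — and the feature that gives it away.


Diagnosis: l'Hôpital's rule (0/0) — plug in 1: top and bottom both hit zero, so differentiate each and retry. Expanding numerator and denominator to first order gives the same value — the rule automates exactly that.


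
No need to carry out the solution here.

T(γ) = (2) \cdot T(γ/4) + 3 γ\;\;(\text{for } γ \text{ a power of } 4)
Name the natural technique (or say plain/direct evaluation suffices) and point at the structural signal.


Best approach: the master substitution — the argument shrinks by the factor 4, so measure the index on a logarithmic scale and the recursion becomes a shift.


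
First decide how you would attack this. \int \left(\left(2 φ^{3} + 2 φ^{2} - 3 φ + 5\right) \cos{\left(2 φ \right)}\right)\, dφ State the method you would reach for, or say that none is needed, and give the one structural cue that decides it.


Method: integration by parts — differentiate 2 φ^{3} + 2 φ^{2} - 3 φ + 5, integrate \cos{\left(2 φ \right)}: each pass lowers the polynomial degree, so parts terminates.


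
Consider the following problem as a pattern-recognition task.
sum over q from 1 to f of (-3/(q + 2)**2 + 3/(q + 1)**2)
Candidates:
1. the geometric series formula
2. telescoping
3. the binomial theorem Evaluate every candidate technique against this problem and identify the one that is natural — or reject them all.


Best approach: telescoping — the summand is 3/(q + 1)**2 minus the same expression shifted by one, so consecutive terms cancel in pairs.
- the geometric series formula — consecutive terms are not related by a fixed multiplier.
- telescoping: yes — fits the structure here.
- the binomial theorem — no binomial coefficients pair with matched powers.


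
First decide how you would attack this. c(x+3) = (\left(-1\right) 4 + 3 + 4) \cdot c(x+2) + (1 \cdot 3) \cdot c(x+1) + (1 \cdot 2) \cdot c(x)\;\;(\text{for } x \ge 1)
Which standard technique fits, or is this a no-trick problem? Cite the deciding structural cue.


Verdict: the characteristic-root method — the recurrence treats every index alike (constant coefficients, no forcing) — precisely the regime where r^x trials close it.


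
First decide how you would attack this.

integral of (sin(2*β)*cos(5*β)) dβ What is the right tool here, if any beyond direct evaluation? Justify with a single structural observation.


Verdict: a trigonometric identity — distinct frequencies under one product (sin(2*β)*cos(5*β)): the product-to-sum identity is the systematic route to an integrable form.


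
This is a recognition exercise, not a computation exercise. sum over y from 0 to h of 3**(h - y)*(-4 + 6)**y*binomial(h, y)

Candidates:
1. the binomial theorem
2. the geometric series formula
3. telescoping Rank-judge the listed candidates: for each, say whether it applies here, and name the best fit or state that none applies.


Verdict: the binomial theorem — terms weighting binomial(h, y) against matched powers of (-4 + 6) and 3 reassemble into ((-4 + 6) + 3)^h by the binomial theorem.
- the binomial theorem — yes, a natural case for it.
- the geometric series formula: no single multiplier carries one term to the next throughout the sum.
- telescoping: neither a shifted-difference shape nor integer-spaced poles are present.


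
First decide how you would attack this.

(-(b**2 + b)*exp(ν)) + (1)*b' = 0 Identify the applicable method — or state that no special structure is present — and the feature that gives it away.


Method: separation of variables — the derivative equals a pure function of ν (namely exp(ν)) times a pure function of b (namely b**2 + b); divide and integrate each side. Rearranged, this also fits the Bernoulli template directly; separation reads the product structure as given.


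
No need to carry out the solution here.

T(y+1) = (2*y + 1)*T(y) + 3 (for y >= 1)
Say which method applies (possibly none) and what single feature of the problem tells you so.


Method: a summation factor — first-order linear but the coefficient 2*y + 1 moves with the index — divide by the cumulative product and telescope.


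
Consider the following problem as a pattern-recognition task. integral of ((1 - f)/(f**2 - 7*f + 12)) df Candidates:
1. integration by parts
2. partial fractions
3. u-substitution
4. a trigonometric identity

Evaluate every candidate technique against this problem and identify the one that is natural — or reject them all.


Diagnosis: partial fractions — f**2 - 7*f + 12 splits into linear pieces, so the quotient is a sum of simple fractions — decompose before integrating.
- integration by parts — the integrand does not split as a nonconstant polynomial times an exp, sine, cosine of a linear argument, or logarithm — no polynomial-kernel parts product to differentiate one side of.
- partial fractions — yes, a natural case for it.
- u-substitution: no subexpression of the integrand serves as a whole-integral substitution inner — individual terms may offer their own, but none carries its derivative as a factor of the full integrand; a working change of variable would have to be constructed from outside the expression.
- a trigonometric identity — there is no trigonometric structure at all — the integrand carries no sine or cosine to rewrite.


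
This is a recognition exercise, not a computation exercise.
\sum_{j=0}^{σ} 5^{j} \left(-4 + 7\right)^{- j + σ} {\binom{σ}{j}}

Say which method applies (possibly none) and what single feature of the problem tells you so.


Technique: the binomial theorem — binomial coefficients against complementary powers of 5 and (-4 + 7): recognize the binomial expansion and resum.


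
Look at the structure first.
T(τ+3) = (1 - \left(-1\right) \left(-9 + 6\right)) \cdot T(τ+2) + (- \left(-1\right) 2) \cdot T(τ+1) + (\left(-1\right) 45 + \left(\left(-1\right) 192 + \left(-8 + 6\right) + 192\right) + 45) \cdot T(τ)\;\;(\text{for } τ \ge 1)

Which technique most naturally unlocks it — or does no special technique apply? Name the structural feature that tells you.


Method: the characteristic-root method — constant coefficients and linearity mean the ansatz r^τ reduces it to solving the characteristic polynomial.


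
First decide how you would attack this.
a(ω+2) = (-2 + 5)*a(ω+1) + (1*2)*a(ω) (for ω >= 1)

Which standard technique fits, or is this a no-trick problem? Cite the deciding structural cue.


Verdict: the characteristic-root method — fixed numeric weights on consecutive terms and no forcing term added: the root method in its home territory.


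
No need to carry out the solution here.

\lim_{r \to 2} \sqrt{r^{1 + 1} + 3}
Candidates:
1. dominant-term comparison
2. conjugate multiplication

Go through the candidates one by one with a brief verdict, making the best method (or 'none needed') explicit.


Diagnosis: no special technique — the expression is continuous at the evaluation point — substitute directly; no indeterminate form appears.
- dominant-term comparison: leading-power comparison does not apply to this form.
- conjugate multiplication — rationalization has no target — no divergent radical difference appears.


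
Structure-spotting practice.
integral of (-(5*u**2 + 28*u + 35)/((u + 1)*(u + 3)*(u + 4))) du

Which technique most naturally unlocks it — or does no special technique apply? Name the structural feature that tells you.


Diagnosis: partial fractions — the bottom factors while the top stays lower-degree — split into simple fractions and integrate piece by piece.


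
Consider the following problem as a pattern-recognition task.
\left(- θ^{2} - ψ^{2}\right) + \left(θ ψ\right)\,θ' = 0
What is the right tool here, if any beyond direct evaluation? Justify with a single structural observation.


Verdict: the homogeneous substitution — the slope's numerator and denominator share total degree; set v = θ/ψ and the equation drops to separable form. Rearranged, this also fits the Bernoulli template directly; the homogeneous substitution reads the structure without the rearrangement.


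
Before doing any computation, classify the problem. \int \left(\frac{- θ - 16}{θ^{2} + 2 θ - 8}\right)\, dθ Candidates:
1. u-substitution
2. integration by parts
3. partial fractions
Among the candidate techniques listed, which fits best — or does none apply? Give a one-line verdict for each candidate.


Technique: partial fractions — the factorization of θ^{2} + 2 θ - 8 is the whole battle; after it, each term is a table integral.
- u-substitution: no subexpression of the integrand serves as a whole-integral substitution inner — individual terms may offer their own, but none carries its derivative as a factor of the full integrand; a working change of variable would have to be constructed from outside the expression.
- integration by parts — there is no nonconstant-polynomial-times-kernel split with an exp, sine, cosine (degree-1 argument), or logarithm partner.
- partial fractions — a fit — the right tool for this form.


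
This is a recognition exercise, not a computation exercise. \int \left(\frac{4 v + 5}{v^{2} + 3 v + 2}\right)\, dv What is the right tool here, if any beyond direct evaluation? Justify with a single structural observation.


Technique: partial fractions — the bottom factors while the top stays lower-degree — split into simple fractions and integrate piece by piece.


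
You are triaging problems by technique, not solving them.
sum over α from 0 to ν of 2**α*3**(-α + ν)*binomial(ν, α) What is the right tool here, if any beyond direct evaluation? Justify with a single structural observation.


Technique: the binomial theorem — the summand is term α of a binomial expansion in 2 and 3; the whole sum is a single power.


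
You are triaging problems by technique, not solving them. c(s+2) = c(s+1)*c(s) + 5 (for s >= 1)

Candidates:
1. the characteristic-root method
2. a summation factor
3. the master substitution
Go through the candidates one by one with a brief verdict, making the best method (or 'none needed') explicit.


Diagnosis: no special technique — nonlinear feedback in the recursion rules out every root- or factor-based technique.
- the characteristic-root method: nonlinearity rules out exponential-mode superposition from the start.
- a summation factor: no summation factor applies — the rule is not linear in the sequence values.
- the master substitution — the recursion steps by a constant offset, so exponential reindexing is pointless.


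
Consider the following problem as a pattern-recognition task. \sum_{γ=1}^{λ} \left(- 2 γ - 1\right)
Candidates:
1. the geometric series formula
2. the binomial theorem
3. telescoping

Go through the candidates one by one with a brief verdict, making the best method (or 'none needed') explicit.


Method: no special technique — nothing telescopes and nothing is geometric; polynomial terms in γ sum term by term.
- the geometric series formula: the ratio of consecutive terms depends on the index.
- the binomial theorem — the terms do not reassemble into a binomial power.
- telescoping: as presented, consecutive terms share no shifted copy to cancel against — no rewrite is on display to change that.


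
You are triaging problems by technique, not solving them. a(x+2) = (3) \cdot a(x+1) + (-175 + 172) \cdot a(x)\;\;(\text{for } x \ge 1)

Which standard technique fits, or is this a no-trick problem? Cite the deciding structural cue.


Verdict: the characteristic-root method — fixed numeric weights on consecutive terms and no forcing term added: the root method in its home territory.


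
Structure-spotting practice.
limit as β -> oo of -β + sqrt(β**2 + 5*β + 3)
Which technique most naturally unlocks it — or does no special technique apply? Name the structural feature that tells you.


Best approach: conjugate multiplication — the difference sqrt(β**2 + 5*β + 3) - β is an ∞ − ∞ stalemate; its conjugate partner breaks the tie.


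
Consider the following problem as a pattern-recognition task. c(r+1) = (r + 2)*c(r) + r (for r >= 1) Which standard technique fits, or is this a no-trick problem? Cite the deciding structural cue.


Diagnosis: a summation factor — the coefficient r + 2 drifts with the index, so no fixed root exists; normalizing by the cumulative product telescopes it.


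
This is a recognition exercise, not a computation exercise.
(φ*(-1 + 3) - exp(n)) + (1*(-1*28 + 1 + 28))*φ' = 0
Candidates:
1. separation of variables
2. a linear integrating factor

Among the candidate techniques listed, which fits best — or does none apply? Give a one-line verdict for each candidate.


Best approach: a linear integrating factor — the equation is linear in φ with coefficient (-1 + 3); multiplying by the integrating factor exp(∫(-1 + 3)) makes the left side a perfect derivative.
- separation of variables: no algebra isolates the independent variable on one side and the unknown on the other.
- a linear integrating factor: a fit — the right tool for this form.


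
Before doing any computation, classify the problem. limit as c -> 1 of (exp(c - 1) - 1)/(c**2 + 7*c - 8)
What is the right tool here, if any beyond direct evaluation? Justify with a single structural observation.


Best approach: l'Hôpital's rule (0/0) — plug in 1: top and bottom both hit zero, so differentiate each and retry. One could equally expand both pieces locally and compare leading terms; the rule does that in one stroke.


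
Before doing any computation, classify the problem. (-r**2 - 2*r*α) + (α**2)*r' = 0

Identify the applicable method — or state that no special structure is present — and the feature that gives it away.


Technique: the homogeneous substitution — the slope's numerator and denominator have matching total degree, so it depends only on r/α and the ratio substitution collapses it. A Bernoulli rewrite works here as the equation stands — the homogeneous substitution is the more immediate reading.


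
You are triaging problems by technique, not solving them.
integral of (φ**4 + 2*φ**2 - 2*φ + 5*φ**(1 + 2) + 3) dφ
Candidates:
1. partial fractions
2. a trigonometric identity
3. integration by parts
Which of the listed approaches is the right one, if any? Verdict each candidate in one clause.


Diagnosis: no special technique — nothing composite, nothing rational, nothing trigonometric — each constant-multiple power of φ integrates by the power rule alone.
- partial fractions: there is no rational-function structure to decompose.
- a trigonometric identity: with no trigonometric functions present, identity rewriting has no target.
- integration by parts — parts would only shuffle a directly integrable integrand.


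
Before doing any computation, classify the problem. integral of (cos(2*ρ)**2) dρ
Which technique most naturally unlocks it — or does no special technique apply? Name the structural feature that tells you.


Best approach: a trigonometric identity — cos(2*ρ)**2 is the textbook power-reduction case — identities first, antiderivatives second.


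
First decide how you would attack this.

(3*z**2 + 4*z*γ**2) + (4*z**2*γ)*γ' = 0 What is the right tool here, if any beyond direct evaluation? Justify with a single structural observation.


Method: the exact-equation method — equality of cross partials is the green light — assemble the potential function term by term.


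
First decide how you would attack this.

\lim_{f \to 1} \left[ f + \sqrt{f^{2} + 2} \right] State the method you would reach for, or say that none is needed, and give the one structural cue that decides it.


Technique: no special technique — no zero denominators, no indeterminate clash at 1 — substitute and read off the value.


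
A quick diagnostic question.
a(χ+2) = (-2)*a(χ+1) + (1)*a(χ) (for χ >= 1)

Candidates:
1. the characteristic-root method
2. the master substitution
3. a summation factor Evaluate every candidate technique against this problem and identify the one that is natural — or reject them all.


Best approach: the characteristic-root method — constant coefficients and linearity mean the ansatz r^χ reduces it to solving the characteristic polynomial.
- the characteristic-root method — applicable, and directly so.
- the master substitution — the recursive argument is a shift of the index, not a fixed fraction of it.
- a summation factor: the recurrence reaches back more than one step, outside the first-order family a summation factor normalizes.


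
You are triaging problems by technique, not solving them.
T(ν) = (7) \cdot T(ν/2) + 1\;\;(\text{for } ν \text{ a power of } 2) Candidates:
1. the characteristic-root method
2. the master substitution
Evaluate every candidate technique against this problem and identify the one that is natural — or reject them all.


Technique: the master substitution — treat m = log base 2 of ν as the new clock: one recursion step advances m by one while ν scales by 2.
- the characteristic-root method — the recursion divides its index rather than shifting it — outside the constant-shift family the root method covers.
- the master substitution: applies; the problem has the shape this method handles.


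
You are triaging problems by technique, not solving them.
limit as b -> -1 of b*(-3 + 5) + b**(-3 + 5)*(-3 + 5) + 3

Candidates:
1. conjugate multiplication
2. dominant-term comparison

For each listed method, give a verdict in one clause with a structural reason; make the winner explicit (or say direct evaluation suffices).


Technique: no special technique — nothing blocks direct substitution at -1: plug in and finish.
- conjugate multiplication: multiplying by a conjugate would not remove any indeterminacy here.
- dominant-term comparison: this limit is not decided by comparing polynomial growth at infinity.


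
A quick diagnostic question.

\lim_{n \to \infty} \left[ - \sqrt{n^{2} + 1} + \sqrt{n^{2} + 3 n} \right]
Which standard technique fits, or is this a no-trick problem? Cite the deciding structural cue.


Technique: conjugate multiplication — the difference \sqrt{n^{2} + 3 n} - \sqrt{n^{2} + 1} is an ∞ − ∞ stalemate; its conjugate partner breaks the tie.


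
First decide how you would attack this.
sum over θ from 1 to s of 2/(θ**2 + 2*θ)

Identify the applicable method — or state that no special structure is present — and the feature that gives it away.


Method: telescoping — 2/(θ**2 + 2*θ) decomposes into shift-paired simple fractions; the series telescopes to finitely many boundary pieces.


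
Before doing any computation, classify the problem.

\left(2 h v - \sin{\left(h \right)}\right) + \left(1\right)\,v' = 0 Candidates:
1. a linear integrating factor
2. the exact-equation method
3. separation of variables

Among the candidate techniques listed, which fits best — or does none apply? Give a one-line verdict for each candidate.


Verdict: a linear integrating factor — linear in the unknown with genuine forcing: multiply through by the exponential of the integrated coefficient and the left side closes into one derivative.
- a linear integrating factor: yes, a natural case for it.
- the exact-equation method — the cross partial derivatives disagree, so no single potential exists.
- separation of variables — no division isolates the independent variable from the unknown.


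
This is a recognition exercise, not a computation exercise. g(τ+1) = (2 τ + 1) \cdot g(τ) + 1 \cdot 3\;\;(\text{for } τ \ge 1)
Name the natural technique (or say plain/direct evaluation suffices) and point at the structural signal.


Verdict: a summation factor — because the multiplier 2 τ + 1 is index-dependent, divide through by its running product and sum the resulting differences.


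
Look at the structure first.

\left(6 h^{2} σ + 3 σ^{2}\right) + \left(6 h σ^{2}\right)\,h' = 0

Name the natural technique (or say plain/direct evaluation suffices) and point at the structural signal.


Best approach: the exact-equation method — because the two cross partials coincide, the form is conservative as written — recover its potential in (σ, h).


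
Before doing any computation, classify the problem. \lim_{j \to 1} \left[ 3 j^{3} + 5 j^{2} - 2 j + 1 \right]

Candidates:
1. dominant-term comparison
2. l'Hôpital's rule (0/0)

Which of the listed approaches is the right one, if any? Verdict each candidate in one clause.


Method: no special technique — no denominator vanishes and nothing blows up at 1: direct substitution is the whole computation.
- dominant-term comparison: this limit is not decided by comparing leading-term growth at infinity.
- l'Hôpital's rule (0/0): evaluation at the point is determinate, so the rule has nothing to repair.


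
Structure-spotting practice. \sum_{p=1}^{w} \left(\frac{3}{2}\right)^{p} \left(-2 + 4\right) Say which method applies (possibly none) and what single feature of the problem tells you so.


Technique: the geometric series formula — each term is \frac{3}{2} times the previous one, so the geometric-series formula applies directly.


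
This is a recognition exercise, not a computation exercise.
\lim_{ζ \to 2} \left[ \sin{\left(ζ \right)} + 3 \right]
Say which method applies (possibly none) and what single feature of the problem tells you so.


Technique: no special technique — no denominator vanishes and nothing blows up at 2: direct substitution is the whole computation.


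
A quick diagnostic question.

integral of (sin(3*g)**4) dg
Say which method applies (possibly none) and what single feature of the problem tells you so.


Best approach: a trigonometric identity — the even trigonometric power sin(3*g)**4 reduces by a double-angle identity before any integration is attempted.


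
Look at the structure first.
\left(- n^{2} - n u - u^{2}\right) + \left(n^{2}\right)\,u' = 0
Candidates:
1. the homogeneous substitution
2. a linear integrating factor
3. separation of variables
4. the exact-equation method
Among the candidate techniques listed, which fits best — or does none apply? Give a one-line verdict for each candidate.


Diagnosis: the homogeneous substitution — scaling n and u together leaves the slope fixed — it depends only on u/n, so substitute the ratio.
- the homogeneous substitution: applies; the problem has the shape this method handles.
- a linear integrating factor: a nonlinear term in the unknown puts this outside the integrating-factor template.
- separation of variables: no division isolates the independent variable from the unknown.
- the exact-equation method — the mixed partial derivatives differ, so the left side is not a total differential.


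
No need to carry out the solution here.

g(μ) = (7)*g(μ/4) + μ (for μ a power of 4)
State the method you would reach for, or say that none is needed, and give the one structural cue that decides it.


Best approach: the master substitution — divide-the-index recursion (μ/4 inside the call) straightens out once the index is rewritten as 4^m.


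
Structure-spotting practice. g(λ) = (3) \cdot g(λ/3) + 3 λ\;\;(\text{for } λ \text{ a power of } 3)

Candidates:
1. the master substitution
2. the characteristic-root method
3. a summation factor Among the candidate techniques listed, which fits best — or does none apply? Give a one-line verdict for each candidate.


Technique: the master substitution — the argument shrinks by the factor 3, so measure the index on a logarithmic scale and the recursion becomes a shift.
- the master substitution — yes, a natural case for it.
- the characteristic-root method: the recursion divides its index rather than shifting it — outside the constant-shift family the root method covers.
- a summation factor — a divided-index call is outside the fixed-shift first-order family a summation factor normalizes.


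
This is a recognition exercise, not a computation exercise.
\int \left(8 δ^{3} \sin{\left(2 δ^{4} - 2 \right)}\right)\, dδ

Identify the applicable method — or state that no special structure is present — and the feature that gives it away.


Diagnosis: u-substitution — collected, the integrand has one factor that is, up to a constant, the derivative of an inner expression the rest depends on — substitute for that inner expression.


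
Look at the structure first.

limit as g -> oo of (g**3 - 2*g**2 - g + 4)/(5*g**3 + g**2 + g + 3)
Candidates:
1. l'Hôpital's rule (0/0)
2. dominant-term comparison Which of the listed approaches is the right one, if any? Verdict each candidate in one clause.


Verdict: dominant-term comparison — divide by the highest power of g present: lower-order terms vanish and the dominant ratio remains.
- l'Hôpital's rule (0/0) — no 0/0 form appears: written as one quotient, top and bottom both grow without bound, and the ratio is decided by their leading terms.
- dominant-term comparison: yes — fits the structure here.


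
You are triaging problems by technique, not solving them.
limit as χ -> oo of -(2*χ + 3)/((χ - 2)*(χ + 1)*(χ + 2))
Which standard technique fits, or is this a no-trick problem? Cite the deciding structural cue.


Method: dominant-term comparison — as χ grows, only the highest-degree terms matter — compare leading terms and read the limit off. Differentiating the expression as a single quotient would eventually settle it as well; matching dominant growth settles it immediately.


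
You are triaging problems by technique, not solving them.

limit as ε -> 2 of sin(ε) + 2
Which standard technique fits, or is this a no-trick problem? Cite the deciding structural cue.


Verdict: no special technique — the expression is continuous at the evaluation point — substitute directly; no indeterminate form appears.


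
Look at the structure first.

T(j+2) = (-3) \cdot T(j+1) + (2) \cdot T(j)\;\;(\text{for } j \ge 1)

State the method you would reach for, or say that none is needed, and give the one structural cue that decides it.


Diagnosis: the characteristic-root method — constant coefficients and linearity mean the ansatz r^j reduces it to solving the characteristic polynomial.


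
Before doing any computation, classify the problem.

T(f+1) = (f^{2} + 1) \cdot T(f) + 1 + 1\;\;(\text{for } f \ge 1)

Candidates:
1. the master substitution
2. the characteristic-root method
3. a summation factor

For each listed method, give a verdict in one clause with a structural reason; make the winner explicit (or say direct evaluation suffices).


Technique: a summation factor — with the index-dependent coefficient f^{2} + 1, dividing by the cumulative product turns the left side into a pure difference.
- the master substitution — the recursion shifts the index rather than dividing it.
- the characteristic-root method: the coefficients change with the index, which the root method cannot absorb.
- a summation factor — yes, a natural case for it.
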